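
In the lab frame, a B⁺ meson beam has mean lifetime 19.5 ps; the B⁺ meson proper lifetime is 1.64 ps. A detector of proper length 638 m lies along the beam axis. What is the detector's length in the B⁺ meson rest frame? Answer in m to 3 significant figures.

L ≈ 53.7 m

Time dilation ⇒ γ = Δt/τ₀ = 19.5/1.64 = 11.890
Length contraction: L = L₀/γ = 638/11.890 = 53.7 m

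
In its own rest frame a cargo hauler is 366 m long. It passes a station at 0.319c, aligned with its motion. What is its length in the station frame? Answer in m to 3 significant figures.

γ = 1/√(1 − 0.319²) = 1.0551
Length contraction: L = L₀/γ = 366/1.0551 = 347 m

L ≈ 347 m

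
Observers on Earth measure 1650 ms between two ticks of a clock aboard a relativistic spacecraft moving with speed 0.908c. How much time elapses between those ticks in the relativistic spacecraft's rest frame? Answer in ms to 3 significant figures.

γ = 1/√(1 − 0.908²) = 2.3868
Proper time: τ₀ = Δt/γ = 1650/2.3868 = 691 ms

τ₀ ≈ 691 ms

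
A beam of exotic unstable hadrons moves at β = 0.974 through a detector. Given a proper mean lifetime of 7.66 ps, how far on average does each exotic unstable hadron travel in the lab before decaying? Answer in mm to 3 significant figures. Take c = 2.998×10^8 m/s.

γ = 1/√(1 − 0.974²) = 4.4141
Dilated lifetime: Δt = γτ₀ = 4.4141 × 7.66 ps = 33.812 ps
d = vΔt = 0.974c × 33.812 ps = 2.9201×10^8 m/s × 3.3812×10^-11 s = 9.87 mm

d ≈ 9.87 mm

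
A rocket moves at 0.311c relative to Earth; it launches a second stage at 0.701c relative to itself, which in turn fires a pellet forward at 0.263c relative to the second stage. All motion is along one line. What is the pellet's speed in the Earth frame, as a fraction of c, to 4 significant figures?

u ≈ 0.8977c

Compose boost 2: (0.701 + 0.311)/(1 + 0.701×0.311) = 1.012/1.21801 = 0.830863
Compose boost 3: (0.263 + 0.830863)/(1 + 0.263×0.830863) = 1.09386/1.21852 = 0.8977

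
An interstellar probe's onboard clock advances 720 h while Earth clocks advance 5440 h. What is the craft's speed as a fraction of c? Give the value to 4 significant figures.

β ≈ 0.9912

γ = Δt/τ₀ = 5440/720 = 7.55556
β = √(1 − 1/γ²) = √(1 − 1/7.55556²) = 0.9912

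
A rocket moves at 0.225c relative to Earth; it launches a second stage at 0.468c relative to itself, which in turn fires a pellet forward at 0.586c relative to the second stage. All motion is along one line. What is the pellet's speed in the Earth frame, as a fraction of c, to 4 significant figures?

Compose boost 2: (0.468 + 0.225)/(1 + 0.468×0.225) = 0.6930/1.10530 = 0.626979
Compose boost 3: (0.586 + 0.626979)/(1 + 0.586×0.626979) = 1.21298/1.36741 = 0.8871

u ≈ 0.8871c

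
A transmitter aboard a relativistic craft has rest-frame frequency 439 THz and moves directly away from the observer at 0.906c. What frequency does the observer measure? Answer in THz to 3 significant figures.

Relativistic Doppler: f_obs = f_src √((1−β)/(1+β))
= 439 × √(0.094000/1.9060) = 439 × 0.22208 = 97.5 THz

f_obs ≈ 97.5 THz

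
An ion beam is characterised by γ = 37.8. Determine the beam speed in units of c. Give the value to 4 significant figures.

β ≈ 0.9997

β = √(1 − 1/γ²) = √(1 − 1/37.8²) = √(0.999300) = 0.9997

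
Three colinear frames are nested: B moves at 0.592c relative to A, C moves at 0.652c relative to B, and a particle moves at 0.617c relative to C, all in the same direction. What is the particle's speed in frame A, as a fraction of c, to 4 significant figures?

Compose boost 2: (0.652 + 0.592)/(1 + 0.652×0.592) = 1.244/1.38598 = 0.897557
Compose boost 3: (0.617 + 0.897557)/(1 + 0.617×0.897557) = 1.51456/1.55379 = 0.9747

u ≈ 0.9747c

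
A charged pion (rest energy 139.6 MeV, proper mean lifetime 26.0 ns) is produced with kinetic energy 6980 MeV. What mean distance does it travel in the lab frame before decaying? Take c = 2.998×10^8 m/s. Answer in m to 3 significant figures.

γ = 1 + K/(m₀c²) = 1 + 6980/139.6 = 51.000
β = √(1 − 1/γ²) = 0.99981
Dilated lifetime: γτ₀ = 51.000 × 26.0 ns = 1326.0 ns
d = βc·γτ₀ = 0.99981 × (2.998×10^8 m/s) × 1.3260×10^-6 s = 397 m

d ≈ 397 m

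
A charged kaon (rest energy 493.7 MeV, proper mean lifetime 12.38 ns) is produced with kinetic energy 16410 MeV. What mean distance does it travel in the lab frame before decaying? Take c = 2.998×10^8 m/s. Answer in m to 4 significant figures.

d ≈ 127.0 m

γ = 1 + K/(m₀c²) = 1 + 16410/493.7 = 34.2388
β = √(1 − 1/γ²) = 0.999573
Dilated lifetime: γτ₀ = 34.2388 × 12.38 ns = 423.876 ns
d = βc·γτ₀ = 0.999573 × (2.998×10^8 m/s) × 4.23876×10^-7 s = 127.0 m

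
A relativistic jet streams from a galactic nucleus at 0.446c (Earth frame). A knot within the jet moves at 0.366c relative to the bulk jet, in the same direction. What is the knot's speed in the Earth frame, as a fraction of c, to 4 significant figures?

Relativistic velocity addition: u = (u' + v)/(1 + u'v/c²)
= (0.366 + 0.446)/(1 + 0.366×0.446) = 0.8120/1.16324 = 0.6981

u ≈ 0.6981c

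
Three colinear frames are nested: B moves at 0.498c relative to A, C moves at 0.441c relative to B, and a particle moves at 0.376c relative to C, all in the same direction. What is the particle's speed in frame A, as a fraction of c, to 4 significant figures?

Compose boost 2: (0.441 + 0.498)/(1 + 0.441×0.498) = 0.9390/1.21962 = 0.769913
Compose boost 3: (0.376 + 0.769913)/(1 + 0.376×0.769913) = 1.14591/1.28949 = 0.8887

u ≈ 0.8887c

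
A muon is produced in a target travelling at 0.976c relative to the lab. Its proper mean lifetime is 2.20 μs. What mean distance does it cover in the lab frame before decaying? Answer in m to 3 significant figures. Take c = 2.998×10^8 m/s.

d ≈ 2960 m

γ = 1/√(1 − 0.976²) = 4.5920
Dilated lifetime: Δt = γτ₀ = 4.5920 × 2.20 μs = 10.102 μs
d = vΔt = 0.976c × 10.102 μs = 2.9260×10^8 m/s × 1.0102×10^-5 s = 2960 m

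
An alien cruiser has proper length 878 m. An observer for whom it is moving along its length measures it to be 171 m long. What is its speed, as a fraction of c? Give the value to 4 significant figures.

β ≈ 0.9809

γ = L₀/L = 878/171 = 5.13450
β = √(1 − 1/γ²) = 0.9809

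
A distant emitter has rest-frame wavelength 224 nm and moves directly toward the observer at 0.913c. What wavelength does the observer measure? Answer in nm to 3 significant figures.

λ_obs ≈ 47.8 nm

Relativistic Doppler: λ_obs = λ_src √((1−β)/(1+β))
= 224 × √(0.087000/1.9130) = 224 × 0.21326 = 47.8 nm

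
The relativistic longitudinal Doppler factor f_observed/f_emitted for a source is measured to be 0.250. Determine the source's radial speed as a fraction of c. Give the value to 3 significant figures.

β ≈ 0.882

f_obs/f_src = √((1−β)/(1+β)) = 0.250  ⇒  (1−β)/(1+β) = 0.062500
β = |1 − D²|/(1 + D²) = |1 − 0.062500|/(1 + 0.062500) = 0.882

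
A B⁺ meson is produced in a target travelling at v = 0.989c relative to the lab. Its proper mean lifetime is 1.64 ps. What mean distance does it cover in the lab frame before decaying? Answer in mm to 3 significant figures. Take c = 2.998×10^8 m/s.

γ = 1/√(1 − 0.989²) = 6.7606
Dilated lifetime: Δt = γτ₀ = 6.7606 × 1.64 ps = 11.087 ps
d = vΔt = 0.989c × 11.087 ps = 2.9650×10^8 m/s × 1.1087×10^-11 s = 3.29 mm

d ≈ 3.29 mm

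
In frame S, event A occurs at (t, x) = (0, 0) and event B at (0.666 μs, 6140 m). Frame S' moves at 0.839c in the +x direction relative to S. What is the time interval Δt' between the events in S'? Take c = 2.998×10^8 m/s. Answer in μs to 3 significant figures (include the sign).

Δt' ≈ -30.4 μs

γ = 1/√(1 − 0.839²) = 1.8378
Δt' = γ(Δt − vΔx/c²) = 1.8378 × (0.666 μs − 0.839×6140 m / (2.998×10^8 m/s))
= 1.8378 × (-16.517 μs) = -30.4 μs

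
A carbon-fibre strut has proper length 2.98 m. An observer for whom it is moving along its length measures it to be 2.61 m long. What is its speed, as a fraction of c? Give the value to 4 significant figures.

γ = L₀/L = 2.98/2.61 = 1.14176
β = √(1 − 1/γ²) = 0.4826

β ≈ 0.4826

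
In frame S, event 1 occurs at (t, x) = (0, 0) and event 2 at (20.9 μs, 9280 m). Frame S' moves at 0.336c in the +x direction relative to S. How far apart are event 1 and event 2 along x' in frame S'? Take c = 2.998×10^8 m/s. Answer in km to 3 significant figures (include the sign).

γ = 1/√(1 − 0.336²) = 1.0617
Δx' = γ(Δx − vΔt) = 1.0617 × (9280 m − 0.336×(2.998×10^8 m/s)×20.9×10^-6 s)
= 1.0617 × (7174.7 m) = 7.62 km

Δx' ≈ 7.62 km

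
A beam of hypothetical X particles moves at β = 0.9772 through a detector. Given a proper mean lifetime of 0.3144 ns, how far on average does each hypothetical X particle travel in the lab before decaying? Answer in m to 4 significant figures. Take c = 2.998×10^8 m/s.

γ = 1/√(1 − 0.9772²) = 4.70985
Dilated lifetime: Δt = γτ₀ = 4.70985 × 0.3144 ns = 1.48078 ns
d = vΔt = 0.9772c × 1.48078 ns = 2.92965×10^8 m/s × 1.48078×10^-9 s = 0.4338 m

d ≈ 0.4338 m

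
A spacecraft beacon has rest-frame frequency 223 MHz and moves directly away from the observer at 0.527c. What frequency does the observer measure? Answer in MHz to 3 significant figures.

Relativistic Doppler: f_obs = f_src √((1−β)/(1+β))
= 223 × √(0.47300/1.5270) = 223 × 0.55656 = 124 MHz

f_obs ≈ 124 MHz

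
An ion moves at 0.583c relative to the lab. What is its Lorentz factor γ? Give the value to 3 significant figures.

γ = 1/√(1 − β²) = 1/√(1 − 0.583²) = 1/√(0.66011) = 1.23

γ ≈ 1.23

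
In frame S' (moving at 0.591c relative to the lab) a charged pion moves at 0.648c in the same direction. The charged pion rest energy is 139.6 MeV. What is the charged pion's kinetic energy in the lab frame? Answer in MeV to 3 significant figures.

u_lab = (0.648 + 0.591)/(1 + 0.648×0.591) = 0.895899
γ = 1/√(1 − 0.895899²) = 2.2509
K = (γ − 1)m₀c² = (2.2509 − 1) × 139.6 = 1.2509 × 139.6 = 175 MeV

K ≈ 175 MeV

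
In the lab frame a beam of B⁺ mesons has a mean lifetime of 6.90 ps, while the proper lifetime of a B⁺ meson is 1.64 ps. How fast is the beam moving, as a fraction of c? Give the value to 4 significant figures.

β ≈ 0.9713

γ = Δt/τ₀ = 6.90/1.64 = 4.20732
β = √(1 − 1/γ²) = √(1 − 1/4.20732²) = 0.9713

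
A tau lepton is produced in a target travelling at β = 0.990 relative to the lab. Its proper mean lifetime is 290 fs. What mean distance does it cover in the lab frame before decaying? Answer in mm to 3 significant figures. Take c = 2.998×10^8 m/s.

d ≈ 0.610 mm

γ = 1/√(1 − 0.990²) = 7.0888
Dilated lifetime: Δt = γτ₀ = 7.0888 × 290 fs = 2055.8 fs
d = vΔt = 0.990c × 2055.8 fs = 2.9680×10^8 m/s × 2.0558×10^-12 s = 0.610 mm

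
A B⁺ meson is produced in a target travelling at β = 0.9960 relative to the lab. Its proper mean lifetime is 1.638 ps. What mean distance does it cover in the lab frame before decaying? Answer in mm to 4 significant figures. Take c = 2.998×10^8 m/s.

d ≈ 5.474 mm

γ = 1/√(1 − 0.9960²) = 11.1915
Dilated lifetime: Δt = γτ₀ = 11.1915 × 1.638 ps = 18.3317 ps
d = vΔt = 0.9960c × 18.3317 ps = 2.98601×10^8 m/s × 1.83317×10^-11 s = 5.474 mm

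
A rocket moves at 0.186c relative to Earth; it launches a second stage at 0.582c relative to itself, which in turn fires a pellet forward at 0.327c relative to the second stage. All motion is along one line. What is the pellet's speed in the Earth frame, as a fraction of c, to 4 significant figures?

Compose boost 2: (0.582 + 0.186)/(1 + 0.582×0.186) = 0.7680/1.10825 = 0.692983
Compose boost 3: (0.327 + 0.692983)/(1 + 0.327×0.692983) = 1.01998/1.22661 = 0.8315

u ≈ 0.8315c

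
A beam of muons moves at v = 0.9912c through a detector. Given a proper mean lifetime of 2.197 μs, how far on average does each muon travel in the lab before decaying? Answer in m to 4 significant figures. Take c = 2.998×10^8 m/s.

d ≈ 4932 m

γ = 1/√(1 − 0.9912²) = 7.55442
Dilated lifetime: Δt = γτ₀ = 7.55442 × 2.197 μs = 16.5971 μs
d = vΔt = 0.9912c × 16.5971 μs = 2.97162×10^8 m/s × 1.65971×10^-5 s = 4932 m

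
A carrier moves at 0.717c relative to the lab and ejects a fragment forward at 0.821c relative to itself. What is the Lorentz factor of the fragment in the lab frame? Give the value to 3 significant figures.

γ ≈ 3.99

u_lab = (0.821 + 0.717)/(1 + 0.821×0.717) = 1.538/1.58866 = 0.968113
γ = 1/√(1 − 0.968113²) = 3.99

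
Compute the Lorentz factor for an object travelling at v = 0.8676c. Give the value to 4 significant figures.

γ ≈ 2.011

γ = 1/√(1 − β²) = 1/√(1 − 0.8676²) = 1/√(0.247270) = 2.011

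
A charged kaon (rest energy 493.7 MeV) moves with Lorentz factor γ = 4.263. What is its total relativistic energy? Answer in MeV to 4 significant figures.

E ≈ 2105 MeV

γ = 4.263 (given)
E = γm₀c² = 4.263 × 493.7 MeV = 2105 MeV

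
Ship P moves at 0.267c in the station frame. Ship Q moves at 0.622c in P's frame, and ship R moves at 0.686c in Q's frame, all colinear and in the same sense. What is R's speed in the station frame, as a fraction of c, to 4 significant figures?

u ≈ 0.9510c

Compose boost 2: (0.622 + 0.267)/(1 + 0.622×0.267) = 0.8890/1.16607 = 0.762387
Compose boost 3: (0.686 + 0.762387)/(1 + 0.686×0.762387) = 1.44839/1.52300 = 0.9510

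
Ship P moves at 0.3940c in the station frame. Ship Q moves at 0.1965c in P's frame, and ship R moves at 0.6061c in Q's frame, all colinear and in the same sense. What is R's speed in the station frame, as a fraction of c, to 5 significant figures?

u ≈ 0.86637c

Compose boost 2: (0.1965 + 0.3940)/(1 + 0.1965×0.3940) = 0.59050/1.077421 = 0.5480680
Compose boost 3: (0.6061 + 0.5480680)/(1 + 0.6061×0.5480680) = 1.154168/1.332184 = 0.86637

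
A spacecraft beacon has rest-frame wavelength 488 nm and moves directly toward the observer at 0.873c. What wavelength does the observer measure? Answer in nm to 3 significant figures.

λ_obs ≈ 127 nm

Relativistic Doppler: λ_obs = λ_src √((1−β)/(1+β))
= 488 × √(0.12700/1.8730) = 488 × 0.26040 = 127 nm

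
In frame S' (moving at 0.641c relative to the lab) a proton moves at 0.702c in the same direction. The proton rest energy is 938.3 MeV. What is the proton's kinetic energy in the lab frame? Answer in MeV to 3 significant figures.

u_lab = (0.702 + 0.641)/(1 + 0.702×0.641) = 0.926218
γ = 1/√(1 − 0.926218²) = 2.6526
K = (γ − 1)m₀c² = (2.6526 − 1) × 938.3 = 1.6526 × 938.3 = 1550 MeV

K ≈ 1550 MeV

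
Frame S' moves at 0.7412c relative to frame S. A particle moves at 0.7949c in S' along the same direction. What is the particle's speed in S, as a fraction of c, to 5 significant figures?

u ≈ 0.96660c

Relativistic velocity addition: u = (u' + v)/(1 + u'v/c²)
= (0.7949 + 0.7412)/(1 + 0.7949×0.7412) = 1.5361/1.589180 = 0.96660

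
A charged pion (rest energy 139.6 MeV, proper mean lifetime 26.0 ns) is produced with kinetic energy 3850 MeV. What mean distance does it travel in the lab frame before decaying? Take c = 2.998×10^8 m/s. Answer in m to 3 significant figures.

γ = 1 + K/(m₀c²) = 1 + 3850/139.6 = 28.579
β = √(1 − 1/γ²) = 0.99939
Dilated lifetime: γτ₀ = 28.579 × 26.0 ns = 743.05 ns
d = βc·γτ₀ = 0.99939 × (2.998×10^8 m/s) × 7.4305×10^-7 s = 223 m

d ≈ 223 m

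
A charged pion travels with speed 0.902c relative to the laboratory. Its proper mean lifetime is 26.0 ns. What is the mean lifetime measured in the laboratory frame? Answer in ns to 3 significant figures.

Δt ≈ 60.2 ns

γ = 1/√(1 − 0.902²) = 2.3162
Time dilation: Δt = γτ₀ = 2.3162 × 26.0 ns = 60.2 ns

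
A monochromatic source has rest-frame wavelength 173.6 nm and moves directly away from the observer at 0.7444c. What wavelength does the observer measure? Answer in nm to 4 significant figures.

λ_obs ≈ 453.5 nm

Relativistic Doppler: λ_obs = λ_src √((1+β)/(1−β))
= 173.6 × √(1.74440/0.255600) = 173.6 × 2.61242 = 453.5 nm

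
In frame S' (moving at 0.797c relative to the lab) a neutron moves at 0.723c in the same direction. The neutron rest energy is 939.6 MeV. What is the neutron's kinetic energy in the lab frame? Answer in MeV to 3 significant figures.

K ≈ 2610 MeV

u_lab = (0.723 + 0.797)/(1 + 0.723×0.797) = 0.964326
γ = 1/√(1 − 0.964326²) = 3.7776
K = (γ − 1)m₀c² = (3.7776 − 1) × 939.6 = 2.7776 × 939.6 = 2610 MeV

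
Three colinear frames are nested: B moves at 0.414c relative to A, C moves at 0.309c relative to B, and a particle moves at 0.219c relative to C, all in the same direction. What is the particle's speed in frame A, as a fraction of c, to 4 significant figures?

u ≈ 0.7541c

Compose boost 2: (0.309 + 0.414)/(1 + 0.309×0.414) = 0.7230/1.12793 = 0.640999
Compose boost 3: (0.219 + 0.640999)/(1 + 0.219×0.640999) = 0.859999/1.14038 = 0.7541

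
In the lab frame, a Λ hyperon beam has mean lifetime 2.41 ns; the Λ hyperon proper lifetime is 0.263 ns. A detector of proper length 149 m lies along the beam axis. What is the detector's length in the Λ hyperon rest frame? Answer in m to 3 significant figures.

L ≈ 16.3 m

Time dilation ⇒ γ = Δt/τ₀ = 2.41/0.263 = 9.1635
Length contraction: L = L₀/γ = 149/9.1635 = 16.3 m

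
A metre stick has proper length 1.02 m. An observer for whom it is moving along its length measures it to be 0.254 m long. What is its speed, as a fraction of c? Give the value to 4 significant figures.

β ≈ 0.9685

γ = L₀/L = 1.02/0.254 = 4.01575
β = √(1 − 1/γ²) = 0.9685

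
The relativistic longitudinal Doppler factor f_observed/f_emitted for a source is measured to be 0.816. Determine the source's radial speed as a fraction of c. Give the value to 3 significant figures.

β ≈ 0.201

f_obs/f_src = √((1−β)/(1+β)) = 0.816  ⇒  (1−β)/(1+β) = 0.66586
β = |1 − D²|/(1 + D²) = |1 − 0.66586|/(1 + 0.66586) = 0.201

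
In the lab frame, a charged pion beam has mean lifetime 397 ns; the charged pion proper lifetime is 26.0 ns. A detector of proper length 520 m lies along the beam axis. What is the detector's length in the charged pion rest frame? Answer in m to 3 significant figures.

L ≈ 34.1 m

Time dilation ⇒ γ = Δt/τ₀ = 397/26.0 = 15.269
Length contraction: L = L₀/γ = 520/15.269 = 34.1 m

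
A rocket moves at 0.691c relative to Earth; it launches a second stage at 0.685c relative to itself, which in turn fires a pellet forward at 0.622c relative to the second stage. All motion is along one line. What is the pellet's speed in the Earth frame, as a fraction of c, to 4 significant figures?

u ≈ 0.9842c

Compose boost 2: (0.685 + 0.691)/(1 + 0.685×0.691) = 1.376/1.47334 = 0.933936
Compose boost 3: (0.622 + 0.933936)/(1 + 0.622×0.933936) = 1.55594/1.58091 = 0.9842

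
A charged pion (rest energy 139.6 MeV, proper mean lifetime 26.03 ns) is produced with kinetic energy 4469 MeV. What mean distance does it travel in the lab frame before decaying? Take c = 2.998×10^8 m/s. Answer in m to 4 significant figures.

d ≈ 257.5 m

γ = 1 + K/(m₀c²) = 1 + 4469/139.6 = 33.0129
β = √(1 − 1/γ²) = 0.999541
Dilated lifetime: γτ₀ = 33.0129 × 26.03 ns = 859.326 ns
d = βc·γτ₀ = 0.999541 × (2.998×10^8 m/s) × 8.59326×10^-7 s = 257.5 m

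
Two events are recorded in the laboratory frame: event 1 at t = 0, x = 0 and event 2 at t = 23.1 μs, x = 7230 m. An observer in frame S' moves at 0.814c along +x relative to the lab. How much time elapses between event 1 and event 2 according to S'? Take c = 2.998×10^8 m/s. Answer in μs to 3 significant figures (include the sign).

Δt' ≈ 5.97 μs

γ = 1/√(1 − 0.814²) = 1.7216
Δt' = γ(Δt − vΔx/c²) = 1.7216 × (23.1 μs − 0.814×7230 m / (2.998×10^8 m/s))
= 1.7216 × (3.4695 μs) = 5.97 μs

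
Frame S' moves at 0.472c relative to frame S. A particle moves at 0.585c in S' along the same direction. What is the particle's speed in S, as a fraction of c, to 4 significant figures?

u ≈ 0.8283c

Relativistic velocity addition: u = (u' + v)/(1 + u'v/c²)
= (0.585 + 0.472)/(1 + 0.585×0.472) = 1.057/1.27612 = 0.8283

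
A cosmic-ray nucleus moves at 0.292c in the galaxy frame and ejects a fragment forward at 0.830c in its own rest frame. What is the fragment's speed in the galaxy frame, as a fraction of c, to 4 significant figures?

Compose boost 2: (0.830 + 0.292)/(1 + 0.830×0.292) = 1.122/1.24236 = 0.9031

u ≈ 0.9031c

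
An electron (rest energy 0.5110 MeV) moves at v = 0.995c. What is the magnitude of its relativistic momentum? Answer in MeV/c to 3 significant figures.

γ = 1/√(1 − 0.995²) = 10.013
p = γβm₀c = 10.013 × 0.995 × 0.5110 MeV/c = 5.09 MeV/c

p ≈ 5.09 MeV/c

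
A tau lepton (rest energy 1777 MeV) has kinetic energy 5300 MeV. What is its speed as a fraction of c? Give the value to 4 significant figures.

β ≈ 0.9680

γ = 1 + K/(m₀c²) = 1 + 5300/1777 = 3.98255
β = √(1 − 1/γ²) = 0.9680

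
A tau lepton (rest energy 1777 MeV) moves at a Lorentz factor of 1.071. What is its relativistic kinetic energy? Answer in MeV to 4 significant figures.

K ≈ 126.2 MeV

γ = 1.071 (given)
K = (γ − 1)m₀c² = (1.071 − 1) × 1777 MeV = 0.0710000 × 1777 MeV = 126.2 MeV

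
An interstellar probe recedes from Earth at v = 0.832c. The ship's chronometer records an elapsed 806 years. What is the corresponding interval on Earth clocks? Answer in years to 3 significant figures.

γ = 1/√(1 − 0.832²) = 1.8025
Time dilation: Δt = γτ₀ = 1.8025 × 806 years = 1450 years

Δt ≈ 1450 years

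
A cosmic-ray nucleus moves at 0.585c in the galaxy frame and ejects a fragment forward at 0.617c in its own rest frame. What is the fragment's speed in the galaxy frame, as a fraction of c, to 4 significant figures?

Compose boost 2: (0.617 + 0.585)/(1 + 0.617×0.585) = 1.202/1.36095 = 0.8832

u ≈ 0.8832c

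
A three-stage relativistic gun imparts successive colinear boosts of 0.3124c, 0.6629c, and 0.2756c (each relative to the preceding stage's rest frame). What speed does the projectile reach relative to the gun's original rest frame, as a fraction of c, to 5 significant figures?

u ≈ 0.88623c

Compose boost 2: (0.6629 + 0.3124)/(1 + 0.6629×0.3124) = 0.97530/1.207090 = 0.8079762
Compose boost 3: (0.2756 + 0.8079762)/(1 + 0.2756×0.8079762) = 1.083576/1.222678 = 0.88623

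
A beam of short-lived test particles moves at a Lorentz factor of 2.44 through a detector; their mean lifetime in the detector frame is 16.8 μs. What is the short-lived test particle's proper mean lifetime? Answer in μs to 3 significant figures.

γ = 2.44 (given)
Proper time: τ₀ = Δt/γ = 16.8/2.44 = 6.89 μs

τ₀ ≈ 6.89 μs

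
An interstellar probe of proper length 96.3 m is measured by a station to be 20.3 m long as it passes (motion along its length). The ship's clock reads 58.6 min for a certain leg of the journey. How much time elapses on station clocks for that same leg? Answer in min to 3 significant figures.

Δt ≈ 278 min

Length contraction ⇒ γ = L₀/L = 96.3/20.3 = 4.7438
Time dilation: Δt = γτ₀ = 4.7438 × 58.6 min = 278 min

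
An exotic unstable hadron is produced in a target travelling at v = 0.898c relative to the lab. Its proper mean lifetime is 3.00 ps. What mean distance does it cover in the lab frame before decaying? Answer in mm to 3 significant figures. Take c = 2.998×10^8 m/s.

γ = 1/√(1 − 0.898²) = 2.2728
Dilated lifetime: Δt = γτ₀ = 2.2728 × 3.00 ps = 6.8183 ps
d = vΔt = 0.898c × 6.8183 ps = 2.6922×10^8 m/s × 6.8183×10^-12 s = 1.84 mm

d ≈ 1.84 mm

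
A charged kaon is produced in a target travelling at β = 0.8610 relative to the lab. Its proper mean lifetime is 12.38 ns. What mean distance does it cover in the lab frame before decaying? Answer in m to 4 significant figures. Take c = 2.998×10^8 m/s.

d ≈ 6.283 m

γ = 1/√(1 − 0.8610²) = 1.96616
Dilated lifetime: Δt = γτ₀ = 1.96616 × 12.38 ns = 24.3411 ns
d = vΔt = 0.8610c × 24.3411 ns = 2.58128×10^8 m/s × 2.43411×10^-8 s = 6.283 m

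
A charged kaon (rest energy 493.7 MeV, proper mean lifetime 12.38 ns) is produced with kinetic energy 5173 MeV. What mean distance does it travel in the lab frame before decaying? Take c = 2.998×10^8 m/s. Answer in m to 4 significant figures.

d ≈ 42.44 m

γ = 1 + K/(m₀c²) = 1 + 5173/493.7 = 11.4780
β = √(1 − 1/γ²) = 0.996198
Dilated lifetime: γτ₀ = 11.4780 × 12.38 ns = 142.098 ns
d = βc·γτ₀ = 0.996198 × (2.998×10^8 m/s) × 1.42098×10^-7 s = 42.44 m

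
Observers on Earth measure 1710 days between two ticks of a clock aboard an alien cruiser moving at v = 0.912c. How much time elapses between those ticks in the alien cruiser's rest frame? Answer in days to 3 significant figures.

γ = 1/√(1 − 0.912²) = 2.4379
Proper time: τ₀ = Δt/γ = 1710/2.4379 = 701 days

τ₀ ≈ 701 days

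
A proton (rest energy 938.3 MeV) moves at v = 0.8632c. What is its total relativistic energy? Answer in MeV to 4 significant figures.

E ≈ 1859 MeV

γ = 1/√(1 − 0.8632²) = 1.98074
E = γm₀c² = 1.98074 × 938.3 MeV = 1859 MeV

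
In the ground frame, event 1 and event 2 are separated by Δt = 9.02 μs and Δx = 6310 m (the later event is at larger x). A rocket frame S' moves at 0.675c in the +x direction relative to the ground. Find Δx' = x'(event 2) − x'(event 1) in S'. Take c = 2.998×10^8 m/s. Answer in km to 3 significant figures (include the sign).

γ = 1/√(1 − 0.675²) = 1.3553
Δx' = γ(Δx − vΔt) = 1.3553 × (6310 m − 0.675×(2.998×10^8 m/s)×9.02×10^-6 s)
= 1.3553 × (4484.7 m) = 6.08 km

Δx' ≈ 6.08 km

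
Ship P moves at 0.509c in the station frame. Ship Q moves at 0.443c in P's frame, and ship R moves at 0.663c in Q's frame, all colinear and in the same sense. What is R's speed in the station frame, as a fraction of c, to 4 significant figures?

Compose boost 2: (0.443 + 0.509)/(1 + 0.443×0.509) = 0.9520/1.22549 = 0.776834
Compose boost 3: (0.663 + 0.776834)/(1 + 0.663×0.776834) = 1.43983/1.51504 = 0.9504

u ≈ 0.9504c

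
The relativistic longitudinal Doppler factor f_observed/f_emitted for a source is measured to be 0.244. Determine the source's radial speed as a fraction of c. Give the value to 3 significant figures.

β ≈ 0.888

f_obs/f_src = √((1−β)/(1+β)) = 0.244  ⇒  (1−β)/(1+β) = 0.059536
β = |1 − D²|/(1 + D²) = |1 − 0.059536|/(1 + 0.059536) = 0.888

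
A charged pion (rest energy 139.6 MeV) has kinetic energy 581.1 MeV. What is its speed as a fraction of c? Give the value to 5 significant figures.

β ≈ 0.98106

γ = 1 + K/(m₀c²) = 1 + 581.1/139.6 = 5.162607
β = √(1 − 1/γ²) = 0.98106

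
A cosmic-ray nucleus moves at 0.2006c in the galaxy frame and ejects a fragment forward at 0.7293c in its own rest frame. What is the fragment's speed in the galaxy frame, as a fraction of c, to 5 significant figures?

u ≈ 0.81122c

Compose boost 2: (0.7293 + 0.2006)/(1 + 0.7293×0.2006) = 0.92990/1.146298 = 0.81122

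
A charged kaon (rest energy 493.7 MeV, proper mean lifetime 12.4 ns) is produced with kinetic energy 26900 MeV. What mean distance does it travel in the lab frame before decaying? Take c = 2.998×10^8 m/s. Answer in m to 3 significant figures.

d ≈ 206 m

γ = 1 + K/(m₀c²) = 1 + 26900/493.7 = 55.487
β = √(1 − 1/γ²) = 0.99984
Dilated lifetime: γτ₀ = 55.487 × 12.4 ns = 688.03 ns
d = βc·γτ₀ = 0.99984 × (2.998×10^8 m/s) × 6.8803×10^-7 s = 206 m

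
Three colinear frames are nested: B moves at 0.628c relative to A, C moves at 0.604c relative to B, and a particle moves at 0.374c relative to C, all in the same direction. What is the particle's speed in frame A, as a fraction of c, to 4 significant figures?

Compose boost 2: (0.604 + 0.628)/(1 + 0.604×0.628) = 1.232/1.37931 = 0.893199
Compose boost 3: (0.374 + 0.893199)/(1 + 0.374×0.893199) = 1.26720/1.33406 = 0.9499

u ≈ 0.9499c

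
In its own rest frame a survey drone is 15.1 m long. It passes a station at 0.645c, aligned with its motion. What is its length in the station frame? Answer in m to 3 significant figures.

L ≈ 11.5 m

γ = 1/√(1 − 0.645²) = 1.3086
Length contraction: L = L₀/γ = 15.1/1.3086 = 11.5 m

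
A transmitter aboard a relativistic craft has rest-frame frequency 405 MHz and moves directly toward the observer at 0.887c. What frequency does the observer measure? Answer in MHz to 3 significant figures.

f_obs ≈ 1660 MHz

Relativistic Doppler: f_obs = f_src √((1+β)/(1−β))
= 405 × √(1.8870/0.11300) = 405 × 4.0865 = 1660 MHz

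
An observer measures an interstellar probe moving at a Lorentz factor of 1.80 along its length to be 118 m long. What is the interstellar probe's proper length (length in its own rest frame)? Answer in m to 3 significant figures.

L₀ ≈ 212 m

γ = 1.80 (given)
L₀ = γL = 1.80 × 118 = 212 m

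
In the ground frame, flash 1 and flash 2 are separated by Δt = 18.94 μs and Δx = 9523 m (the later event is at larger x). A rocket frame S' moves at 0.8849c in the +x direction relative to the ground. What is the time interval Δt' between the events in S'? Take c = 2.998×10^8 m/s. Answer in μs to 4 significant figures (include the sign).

Δt' ≈ -19.68 μs

γ = 1/√(1 − 0.8849²) = 2.14693
Δt' = γ(Δt − vΔx/c²) = 2.14693 × (18.94 μs − 0.8849×9523 m / (2.998×10^8 m/s))
= 2.14693 × (-9.16841 μs) = -19.68 μs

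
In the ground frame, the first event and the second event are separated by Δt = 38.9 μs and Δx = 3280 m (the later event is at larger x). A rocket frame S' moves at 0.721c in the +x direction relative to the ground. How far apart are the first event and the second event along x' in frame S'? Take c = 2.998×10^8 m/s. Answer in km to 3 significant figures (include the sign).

Δx' ≈ -7.40 km

γ = 1/√(1 − 0.721²) = 1.4431
Δx' = γ(Δx − vΔt) = 1.4431 × (3280 m − 0.721×(2.998×10^8 m/s)×38.9×10^-6 s)
= 1.4431 × (-5128.5 m) = -7.40 km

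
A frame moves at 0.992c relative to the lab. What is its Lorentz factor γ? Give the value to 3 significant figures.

γ ≈ 7.92

γ = 1/√(1 − β²) = 1/√(1 − 0.992²) = 1/√(0.015936) = 7.92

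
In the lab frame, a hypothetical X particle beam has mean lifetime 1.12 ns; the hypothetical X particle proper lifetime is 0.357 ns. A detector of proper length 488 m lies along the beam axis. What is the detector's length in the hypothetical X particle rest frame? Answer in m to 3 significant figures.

L ≈ 156 m

Time dilation ⇒ γ = Δt/τ₀ = 1.12/0.357 = 3.1373
Length contraction: L = L₀/γ = 488/3.1373 = 156 m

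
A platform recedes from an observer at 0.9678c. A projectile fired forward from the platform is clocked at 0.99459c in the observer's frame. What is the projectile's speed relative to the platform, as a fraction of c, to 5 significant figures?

Inverse velocity addition: u' = (u − v)/(1 − uv/c²)
= (0.99459 − 0.9678)/(1 − 0.99459×0.9678) = 0.026790/0.03743580 = 0.71563

u' ≈ 0.71563c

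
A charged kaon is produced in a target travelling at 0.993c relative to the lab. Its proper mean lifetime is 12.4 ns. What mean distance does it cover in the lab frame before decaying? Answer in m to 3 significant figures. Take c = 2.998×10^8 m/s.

γ = 1/√(1 − 0.993²) = 8.4664
Dilated lifetime: Δt = γτ₀ = 8.4664 × 12.4 ns = 104.98 ns
d = vΔt = 0.993c × 104.98 ns = 2.9770×10^8 m/s × 1.0498×10^-7 s = 31.3 m

d ≈ 31.3 m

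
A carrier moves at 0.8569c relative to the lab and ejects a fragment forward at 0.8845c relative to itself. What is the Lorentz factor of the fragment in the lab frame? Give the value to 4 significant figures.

u_lab = (0.8845 + 0.8569)/(1 + 0.8845×0.8569) = 1.7414/1.757928 = 0.9905980
γ = 1/√(1 − 0.9905980²) = 7.310

γ ≈ 7.310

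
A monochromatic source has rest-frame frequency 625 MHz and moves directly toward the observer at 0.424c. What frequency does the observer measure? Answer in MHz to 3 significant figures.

f_obs ≈ 983 MHz

Relativistic Doppler: f_obs = f_src √((1+β)/(1−β))
= 625 × √(1.4240/0.57600) = 625 × 1.5723 = 983 MHz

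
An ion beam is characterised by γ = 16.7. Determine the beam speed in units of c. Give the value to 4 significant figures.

β ≈ 0.9982

β = √(1 − 1/γ²) = √(1 − 1/16.7²) = √(0.996414) = 0.9982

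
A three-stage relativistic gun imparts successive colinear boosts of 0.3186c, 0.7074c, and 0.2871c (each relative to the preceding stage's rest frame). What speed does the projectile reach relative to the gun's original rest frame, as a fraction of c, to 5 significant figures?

Compose boost 2: (0.7074 + 0.3186)/(1 + 0.7074×0.3186) = 1.0260/1.225378 = 0.8372929
Compose boost 3: (0.2871 + 0.8372929)/(1 + 0.2871×0.8372929) = 1.124393/1.240387 = 0.90649

u ≈ 0.90649c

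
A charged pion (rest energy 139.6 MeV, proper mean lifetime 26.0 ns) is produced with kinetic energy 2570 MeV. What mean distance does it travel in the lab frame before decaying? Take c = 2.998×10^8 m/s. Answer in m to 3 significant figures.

γ = 1 + K/(m₀c²) = 1 + 2570/139.6 = 19.410
β = √(1 − 1/γ²) = 0.99867
Dilated lifetime: γτ₀ = 19.410 × 26.0 ns = 504.65 ns
d = βc·γτ₀ = 0.99867 × (2.998×10^8 m/s) × 5.0465×10^-7 s = 151 m

d ≈ 151 m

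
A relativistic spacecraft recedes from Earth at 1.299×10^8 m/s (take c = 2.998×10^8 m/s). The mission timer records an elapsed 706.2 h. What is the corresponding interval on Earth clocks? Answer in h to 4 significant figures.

Δt ≈ 783.6 h

β = v/c = 1.299×10^8 / 2.998×10^8 = 0.433289
γ = 1/√(1 − 0.433289²) = 1.10956
Time dilation: Δt = γτ₀ = 1.10956 × 706.2 h = 783.6 h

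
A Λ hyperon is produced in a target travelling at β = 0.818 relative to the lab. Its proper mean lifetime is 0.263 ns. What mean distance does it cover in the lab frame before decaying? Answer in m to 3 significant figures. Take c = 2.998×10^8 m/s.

d ≈ 0.112 m

γ = 1/√(1 − 0.818²) = 1.7385
Dilated lifetime: Δt = γτ₀ = 1.7385 × 0.263 ns = 0.45722 ns
d = vΔt = 0.818c × 0.45722 ns = 2.4524×10^8 m/s × 4.5722×10^-10 s = 0.112 m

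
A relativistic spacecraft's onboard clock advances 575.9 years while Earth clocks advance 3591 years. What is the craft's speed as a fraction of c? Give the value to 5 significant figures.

β ≈ 0.98706

γ = Δt/τ₀ = 3591/575.9 = 6.235458
β = √(1 − 1/γ²) = √(1 − 1/6.235458²) = 0.98706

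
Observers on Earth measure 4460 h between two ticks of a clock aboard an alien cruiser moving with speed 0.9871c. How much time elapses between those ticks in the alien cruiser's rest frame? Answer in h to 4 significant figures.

τ₀ ≈ 714.1 h

γ = 1/√(1 − 0.9871²) = 6.24590
Proper time: τ₀ = Δt/γ = 4460/6.24590 = 714.1 h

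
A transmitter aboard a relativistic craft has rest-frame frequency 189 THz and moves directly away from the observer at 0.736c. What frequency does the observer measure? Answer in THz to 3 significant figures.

Relativistic Doppler: f_obs = f_src √((1−β)/(1+β))
= 189 × √(0.26400/1.7360) = 189 × 0.38997 = 73.7 THz

f_obs ≈ 73.7 THz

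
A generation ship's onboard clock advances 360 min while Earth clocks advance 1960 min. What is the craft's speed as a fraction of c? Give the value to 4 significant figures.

γ = Δt/τ₀ = 1960/360 = 5.44444
β = √(1 − 1/γ²) = √(1 − 1/5.44444²) = 0.9830

β ≈ 0.9830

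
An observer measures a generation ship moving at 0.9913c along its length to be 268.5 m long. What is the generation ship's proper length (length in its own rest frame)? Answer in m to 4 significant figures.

γ = 1/√(1 − 0.9913²) = 7.59752
L₀ = γL = 7.59752 × 268.5 = 2040 m

L₀ ≈ 2040 m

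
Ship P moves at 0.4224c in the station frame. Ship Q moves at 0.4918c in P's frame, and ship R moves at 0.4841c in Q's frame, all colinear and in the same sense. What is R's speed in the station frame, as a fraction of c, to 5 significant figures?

Compose boost 2: (0.4918 + 0.4224)/(1 + 0.4918×0.4224) = 0.91420/1.207736 = 0.7569533
Compose boost 3: (0.4841 + 0.7569533)/(1 + 0.4841×0.7569533) = 1.241053/1.366441 = 0.90824

u ≈ 0.90824c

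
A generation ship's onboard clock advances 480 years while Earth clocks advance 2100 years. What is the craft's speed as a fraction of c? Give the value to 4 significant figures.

γ = Δt/τ₀ = 2100/480 = 4.37500
β = √(1 − 1/γ²) = √(1 − 1/4.37500²) = 0.9735

β ≈ 0.9735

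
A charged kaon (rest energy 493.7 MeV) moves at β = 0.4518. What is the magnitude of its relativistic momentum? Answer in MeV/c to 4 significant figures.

p ≈ 250.0 MeV/c

γ = 1/√(1 − 0.4518²) = 1.12093
p = γβm₀c = 1.12093 × 0.4518 × 493.7 MeV/c = 250.0 MeV/c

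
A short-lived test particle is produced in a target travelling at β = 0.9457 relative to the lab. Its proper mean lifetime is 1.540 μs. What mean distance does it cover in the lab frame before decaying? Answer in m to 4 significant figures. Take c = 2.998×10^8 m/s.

γ = 1/√(1 − 0.9457²) = 3.07654
Dilated lifetime: Δt = γτ₀ = 3.07654 × 1.540 μs = 4.73787 μs
d = vΔt = 0.9457c × 4.73787 μs = 2.83521×10^8 m/s × 4.73787×10^-6 s = 1343 m

d ≈ 1343 m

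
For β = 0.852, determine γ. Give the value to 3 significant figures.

γ ≈ 1.91

γ = 1/√(1 − β²) = 1/√(1 − 0.852²) = 1/√(0.27410) = 1.91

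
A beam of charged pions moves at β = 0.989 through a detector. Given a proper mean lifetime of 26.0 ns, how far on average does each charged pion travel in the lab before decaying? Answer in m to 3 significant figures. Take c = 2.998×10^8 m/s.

γ = 1/√(1 − 0.989²) = 6.7606
Dilated lifetime: Δt = γτ₀ = 6.7606 × 26.0 ns = 175.78 ns
d = vΔt = 0.989c × 175.78 ns = 2.9650×10^8 m/s × 1.7578×10^-7 s = 52.1 m

d ≈ 52.1 m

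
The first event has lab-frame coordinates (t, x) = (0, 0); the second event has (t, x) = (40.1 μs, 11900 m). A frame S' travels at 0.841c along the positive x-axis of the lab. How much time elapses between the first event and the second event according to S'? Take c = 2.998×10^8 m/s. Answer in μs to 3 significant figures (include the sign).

Δt' ≈ 12.4 μs

γ = 1/√(1 − 0.841²) = 1.8483
Δt' = γ(Δt − vΔx/c²) = 1.8483 × (40.1 μs − 0.841×11900 m / (2.998×10^8 m/s))
= 1.8483 × (6.7181 μs) = 12.4 μs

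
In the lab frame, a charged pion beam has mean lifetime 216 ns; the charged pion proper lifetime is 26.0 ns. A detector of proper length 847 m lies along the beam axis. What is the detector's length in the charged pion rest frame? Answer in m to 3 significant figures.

L ≈ 102 m

Time dilation ⇒ γ = Δt/τ₀ = 216/26.0 = 8.3077
Length contraction: L = L₀/γ = 847/8.3077 = 102 m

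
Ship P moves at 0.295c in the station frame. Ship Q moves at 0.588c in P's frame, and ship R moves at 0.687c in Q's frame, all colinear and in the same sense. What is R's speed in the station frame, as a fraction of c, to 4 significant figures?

Compose boost 2: (0.588 + 0.295)/(1 + 0.588×0.295) = 0.8830/1.17346 = 0.752476
Compose boost 3: (0.687 + 0.752476)/(1 + 0.687×0.752476) = 1.43948/1.51695 = 0.9489

u ≈ 0.9489c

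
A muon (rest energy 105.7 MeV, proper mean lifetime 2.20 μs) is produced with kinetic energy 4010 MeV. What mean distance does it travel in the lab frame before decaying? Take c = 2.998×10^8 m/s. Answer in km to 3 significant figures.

d ≈ 25.7 km

γ = 1 + K/(m₀c²) = 1 + 4010/105.7 = 38.938
β = √(1 − 1/γ²) = 0.99967
Dilated lifetime: γτ₀ = 38.938 × 2.20 μs = 85.663 μs
d = βc·γτ₀ = 0.99967 × (2.998×10^8 m/s) × 8.5663×10^-5 s = 25.7 km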